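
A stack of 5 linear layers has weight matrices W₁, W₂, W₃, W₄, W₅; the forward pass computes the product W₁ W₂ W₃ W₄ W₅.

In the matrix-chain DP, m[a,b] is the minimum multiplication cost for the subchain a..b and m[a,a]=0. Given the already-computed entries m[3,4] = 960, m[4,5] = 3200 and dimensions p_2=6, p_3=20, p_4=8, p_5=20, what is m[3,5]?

1920

m[3,5] = min over k∈[3,4] of m[3,k]+m[k+1,5]+p_{2}·p_k·p_{5}.
k=3: 0 + 3200 + 6·20·20 = 5600; k=4: 960 + 0 + 6·8·20 = 1920.
Minimum: 1920 at k=4.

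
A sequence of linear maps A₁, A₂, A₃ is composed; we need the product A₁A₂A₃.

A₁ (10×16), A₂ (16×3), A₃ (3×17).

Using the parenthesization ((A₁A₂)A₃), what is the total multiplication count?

990

(A₁A₂): 10×16 by 16×3 → 10×3, cost 10·16·3 = 480
((A₁A₂)A₃): 10×3 by 3×17 → 10×17, cost 10·3·17 = 510; cumulative 990
Total: 990 scalar multiplications.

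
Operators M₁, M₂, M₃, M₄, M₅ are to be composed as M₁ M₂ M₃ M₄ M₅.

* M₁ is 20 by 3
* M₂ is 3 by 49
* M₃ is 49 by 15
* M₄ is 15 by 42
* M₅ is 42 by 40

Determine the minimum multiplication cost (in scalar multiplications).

Adjacent pairs: M₁M₂ = 20·3·49 = 2940; M₂M₃ = 3·49·15 = 2205; M₃M₄ = 49·15·42 = 30870; M₄M₅ = 15·42·40 = 25200.
Length 3: M₁..M₃: k=1: 0+2205+20·3·15=3105; k=2: 2940+0+20·49·15=17640 → min 3105 | M₂..M₄: k=2: 0+30870+3·49·42=37044; k=3: 2205+0+3·15·42=4095 → min 4095 | M₃..M₅: k=3: 0+25200+49·15·40=54600; k=4: 30870+0+49·42·40=113190 → min 54600.
Length 4: M₁..M₄: k=1: 0+4095+20·3·42=6615; k=2: 2940+30870+20·49·42=74970; k=3: 3105+0+20·15·42=15705 → min 6615 | M₂..M₅: k=2: 0+54600+3·49·40=60480; k=3: 2205+25200+3·15·40=29205; k=4: 4095+0+3·42·40=9135 → min 9135.
Length 5: M₁..M₅: k=1: 0+9135+20·3·40=11535; k=2: 2940+54600+20·49·40=96740; k=3: 3105+25200+20·15·40=40305; k=4: 6615+0+20·42·40=40215 → min 11535.
Optimal order: (M₁ (((M₂ M₃) M₄) M₅)) with cost 11535.

11535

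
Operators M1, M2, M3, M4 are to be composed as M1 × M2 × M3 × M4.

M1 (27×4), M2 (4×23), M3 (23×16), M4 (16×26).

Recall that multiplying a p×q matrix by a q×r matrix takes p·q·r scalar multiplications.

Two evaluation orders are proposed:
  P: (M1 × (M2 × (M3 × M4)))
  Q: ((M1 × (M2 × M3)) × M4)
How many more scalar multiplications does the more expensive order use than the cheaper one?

Order P = (M1 × (M2 × (M3 × M4))): (M3 × M4): 23×16 by 16×26 → 23×26, cost 23·16·26 = 9568; (M2 × (M3 × M4)): 4×23 by 23×26 → 4×26, cost 4·23·26 = 2392; cumulative 11960; (M1 × (M2 × (M3 × M4))): 27×4 by 4×26 → 27×26, cost 27·4·26 = 2808; cumulative 14768. Total 14768.
Order Q = ((M1 × (M2 × M3)) × M4): (M2 × M3): 4×23 by 23×16 → 4×16, cost 4·23·16 = 1472; (M1 × (M2 × M3)): 27×4 by 4×16 → 27×16, cost 27·4·16 = 1728; cumulative 3200; ((M1 × (M2 × M3)) × M4): 27×16 by 16×26 → 27×26, cost 27·16·26 = 11232; cumulative 14432. Total 14432.
Difference: |14768 − 14432| = 336.

336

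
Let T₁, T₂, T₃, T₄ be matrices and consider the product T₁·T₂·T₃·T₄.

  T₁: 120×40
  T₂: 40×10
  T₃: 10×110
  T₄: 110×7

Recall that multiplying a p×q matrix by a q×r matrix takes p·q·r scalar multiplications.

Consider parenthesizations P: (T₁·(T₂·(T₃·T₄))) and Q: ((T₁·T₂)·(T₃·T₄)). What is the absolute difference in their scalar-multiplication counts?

20000

Order P = (T₁·(T₂·(T₃·T₄))): (T₃·T₄): 10×110 by 110×7 → 10×7, cost 10·110·7 = 7700; (T₂·(T₃·T₄)): 40×10 by 10×7 → 40×7, cost 40·10·7 = 2800; cumulative 10500; (T₁·(T₂·(T₃·T₄))): 120×40 by 40×7 → 120×7, cost 120·40·7 = 33600; cumulative 44100. Total 44100.
Order Q = ((T₁·T₂)·(T₃·T₄)): (T₁·T₂): 120×40 by 40×10 → 120×10, cost 120·40·10 = 48000; (T₃·T₄): 10×110 by 110×7 → 10×7, cost 10·110·7 = 7700; ((T₁·T₂)·(T₃·T₄)): 120×10 by 10×7 → 120×7, cost 120·10·7 = 8400; cumulative 64100. Total 64100.
Difference: |44100 − 64100| = 20000.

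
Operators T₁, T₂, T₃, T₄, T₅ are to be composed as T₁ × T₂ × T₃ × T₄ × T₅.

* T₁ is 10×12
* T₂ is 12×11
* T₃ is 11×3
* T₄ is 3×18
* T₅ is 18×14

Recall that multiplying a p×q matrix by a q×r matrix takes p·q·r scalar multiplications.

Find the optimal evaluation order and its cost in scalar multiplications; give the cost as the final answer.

1932

Adjacent pairs: T₁T₂ = 10·12·11 = 1320; T₂T₃ = 12·11·3 = 396; T₃T₄ = 11·3·18 = 594; T₄T₅ = 3·18·14 = 756.
Length 3: T₁..T₃: k=1: 0+396+10·12·3=756; k=2: 1320+0+10·11·3=1650 → min 756 | T₂..T₄: k=2: 0+594+12·11·18=2970; k=3: 396+0+12·3·18=1044 → min 1044 | T₃..T₅: k=3: 0+756+11·3·14=1218; k=4: 594+0+11·18·14=3366 → min 1218.
Length 4: T₁..T₄: k=1: 0+1044+10·12·18=3204; k=2: 1320+594+10·11·18=3894; k=3: 756+0+10·3·18=1296 → min 1296 | T₂..T₅: k=2: 0+1218+12·11·14=3066; k=3: 396+756+12·3·14=1656; k=4: 1044+0+12·18·14=4068 → min 1656.
Length 5: T₁..T₅: k=1: 0+1656+10·12·14=3336; k=2: 1320+1218+10·11·14=4078; k=3: 756+756+10·3·14=1932; k=4: 1296+0+10·18·14=3816 → min 1932.
Optimal parenthesization: ((T₁ × (T₂ × T₃)) × (T₄ × T₅)) with cost 1932.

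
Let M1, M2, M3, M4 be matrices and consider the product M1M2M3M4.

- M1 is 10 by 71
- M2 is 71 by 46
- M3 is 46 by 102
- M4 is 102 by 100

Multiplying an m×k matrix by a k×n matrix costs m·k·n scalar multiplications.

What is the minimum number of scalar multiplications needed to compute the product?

Adjacent pairs: M1M2 = 10·71·46 = 32660; M2M3 = 71·46·102 = 333132; M3M4 = 46·102·100 = 469200.
Length 3: M1..M3: k=1: 0+333132+10·71·102=405552; k=2: 32660+0+10·46·102=79580 → min 79580 | M2..M4: k=2: 0+469200+71·46·100=795800; k=3: 333132+0+71·102·100=1057332 → min 795800.
Length 4: M1..M4: k=1: 0+795800+10·71·100=866800; k=2: 32660+469200+10·46·100=547860; k=3: 79580+0+10·102·100=181580 → min 181580.
Optimal order: (((M1M2)M3)M4) with cost 181580.

181580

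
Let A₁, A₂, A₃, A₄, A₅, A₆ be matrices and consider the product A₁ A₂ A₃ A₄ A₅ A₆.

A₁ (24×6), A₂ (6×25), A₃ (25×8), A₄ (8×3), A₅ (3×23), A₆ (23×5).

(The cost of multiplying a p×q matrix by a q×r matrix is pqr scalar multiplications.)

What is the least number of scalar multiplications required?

2187

Adjacent pairs: A₁A₂ = 24·6·25 = 3600; A₂A₃ = 6·25·8 = 1200; A₃A₄ = 25·8·3 = 600; A₄A₅ = 8·3·23 = 552; A₅A₆ = 3·23·5 = 345.
Length 3: A₁..A₃: k=1: 0+1200+24·6·8=2352; k=2: 3600+0+24·25·8=8400 → min 2352 | A₂..A₄: k=2: 0+600+6·25·3=1050; k=3: 1200+0+6·8·3=1344 → min 1050 | A₃..A₅: k=3: 0+552+25·8·23=5152; k=4: 600+0+25·3·23=2325 → min 2325 | A₄..A₆: k=4: 0+345+8·3·5=465; k=5: 552+0+8·23·5=1472 → min 465.
Length 4: A₁..A₄: k=1: 0+1050+24·6·3=1482; k=2: 3600+600+24·25·3=6000; k=3: 2352+0+24·8·3=2928 → min 1482 | A₂..A₅: k=2: 0+2325+6·25·23=5775; k=3: 1200+552+6·8·23=2856; k=4: 1050+0+6·3·23=1464 → min 1464 | A₃..A₆: k=3: 0+465+25·8·5=1465; k=4: 600+345+25·3·5=1320; k=5: 2325+0+25·23·5=5200 → min 1320.
Length 5: A₁..A₅: k=1: 0+1464+24·6·23=4776; k=2: 3600+2325+24·25·23=19725; k=3: 2352+552+24·8·23=7320; k=4: 1482+0+24·3·23=3138 → min 3138 | A₂..A₆: k=2: 0+1320+6·25·5=2070; k=3: 1200+465+6·8·5=1905; k=4: 1050+345+6·3·5=1485; k=5: 1464+0+6·23·5=2154 → min 1485.
Length 6: A₁..A₆: k=1: 0+1485+24·6·5=2205; k=2: 3600+1320+24·25·5=7920; k=3: 2352+465+24·8·5=3777; k=4: 1482+345+24·3·5=2187; k=5: 3138+0+24·23·5=5898 → min 2187.
Optimal order: ((A₁ (A₂ (A₃ A₄))) (A₅ A₆)) with cost 2187.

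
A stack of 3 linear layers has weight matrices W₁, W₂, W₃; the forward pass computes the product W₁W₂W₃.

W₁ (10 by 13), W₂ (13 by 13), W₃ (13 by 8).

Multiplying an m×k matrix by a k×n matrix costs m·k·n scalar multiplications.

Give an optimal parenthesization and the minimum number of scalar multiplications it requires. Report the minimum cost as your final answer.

(W₁(W₂W₃)): cost 2392.
((W₁W₂)W₃): cost 2730.
Optimal: (W₁(W₂W₃)) with cost 2392.

2392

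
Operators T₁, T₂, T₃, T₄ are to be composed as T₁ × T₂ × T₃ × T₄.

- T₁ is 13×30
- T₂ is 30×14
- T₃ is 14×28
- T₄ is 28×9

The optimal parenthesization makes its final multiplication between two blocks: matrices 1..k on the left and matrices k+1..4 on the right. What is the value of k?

Adjacent pairs: T₁T₂ = 13·30·14 = 5460; T₂T₃ = 30·14·28 = 11760; T₃T₄ = 14·28·9 = 3528.
Length 3: T₁..T₃: k=1: 0+11760+13·30·28=22680; k=2: 5460+0+13·14·28=10556 → min 10556 | T₂..T₄: k=2: 0+3528+30·14·9=7308; k=3: 11760+0+30·28·9=19320 → min 7308.
Top-level splits: k=1: (T₁..T₁)·(T₂..T₄) → 0+7308+13·30·9 = 10818; k=2: (T₁..T₂)·(T₃..T₄) → 5460+3528+13·14·9 = 10626; k=3: (T₁..T₃)·(T₄..T₄) → 10556+0+13·28·9 = 13832.
Best split is after T₂, i.e. k = 2.

2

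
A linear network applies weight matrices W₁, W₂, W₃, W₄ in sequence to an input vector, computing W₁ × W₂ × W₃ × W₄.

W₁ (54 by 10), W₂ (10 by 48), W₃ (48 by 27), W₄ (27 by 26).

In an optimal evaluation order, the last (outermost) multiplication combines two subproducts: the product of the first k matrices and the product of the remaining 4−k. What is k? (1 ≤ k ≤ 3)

Adjacent pairs: W₁W₂ = 54·10·48 = 25920; W₂W₃ = 10·48·27 = 12960; W₃W₄ = 48·27·26 = 33696.
Length 3: W₁..W₃: k=1: 0+12960+54·10·27=27540; k=2: 25920+0+54·48·27=95904 → min 27540 | W₂..W₄: k=2: 0+33696+10·48·26=46176; k=3: 12960+0+10·27·26=19980 → min 19980.
Top-level splits: k=1: (W₁..W₁)·(W₂..W₄) → 0+19980+54·10·26 = 34020; k=2: (W₁..W₂)·(W₃..W₄) → 25920+33696+54·48·26 = 127008; k=3: (W₁..W₃)·(W₄..W₄) → 27540+0+54·27·26 = 65448.
Best split is after W₁, i.e. k = 1.

1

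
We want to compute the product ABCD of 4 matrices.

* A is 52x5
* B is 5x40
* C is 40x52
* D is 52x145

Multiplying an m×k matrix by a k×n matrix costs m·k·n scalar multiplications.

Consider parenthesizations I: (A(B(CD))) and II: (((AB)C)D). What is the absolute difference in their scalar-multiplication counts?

142340

Order I = (A(B(CD))): (CD): 40×52 by 52×145 → 40×145, cost 40·52·145 = 301600; (B(CD)): 5×40 by 40×145 → 5×145, cost 5·40·145 = 29000; cumulative 330600; (A(B(CD))): 52×5 by 5×145 → 52×145, cost 52·5·145 = 37700; cumulative 368300. Total 368300.
Order II = (((AB)C)D): (AB): 52×5 by 5×40 → 52×40, cost 52·5·40 = 10400; ((AB)C): 52×40 by 40×52 → 52×52, cost 52·40·52 = 108160; cumulative 118560; (((AB)C)D): 52×52 by 52×145 → 52×145, cost 52·52·145 = 392080; cumulative 510640. Total 510640.
Difference: |368300 − 510640| = 142340.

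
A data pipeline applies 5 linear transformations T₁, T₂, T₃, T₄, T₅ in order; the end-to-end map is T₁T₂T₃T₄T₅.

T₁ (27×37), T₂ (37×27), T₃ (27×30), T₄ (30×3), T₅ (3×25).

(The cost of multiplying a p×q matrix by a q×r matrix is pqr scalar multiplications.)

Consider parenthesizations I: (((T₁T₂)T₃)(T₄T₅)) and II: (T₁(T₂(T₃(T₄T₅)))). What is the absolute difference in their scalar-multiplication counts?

1107

Order I = (((T₁T₂)T₃)(T₄T₅)): (T₁T₂): 27×37 by 37×27 → 27×27, cost 27·37·27 = 26973; ((T₁T₂)T₃): 27×27 by 27×30 → 27×30, cost 27·27·30 = 21870; cumulative 48843; (T₄T₅): 30×3 by 3×25 → 30×25, cost 30·3·25 = 2250; (((T₁T₂)T₃)(T₄T₅)): 27×30 by 30×25 → 27×25, cost 27·30·25 = 20250; cumulative 71343. Total 71343.
Order II = (T₁(T₂(T₃(T₄T₅)))): (T₄T₅): 30×3 by 3×25 → 30×25, cost 30·3·25 = 2250; (T₃(T₄T₅)): 27×30 by 30×25 → 27×25, cost 27·30·25 = 20250; cumulative 22500; (T₂(T₃(T₄T₅))): 37×27 by 27×25 → 37×25, cost 37·27·25 = 24975; cumulative 47475; (T₁(T₂(T₃(T₄T₅)))): 27×37 by 37×25 → 27×25, cost 27·37·25 = 24975; cumulative 72450. Total 72450.
Difference: |71343 − 72450| = 1107.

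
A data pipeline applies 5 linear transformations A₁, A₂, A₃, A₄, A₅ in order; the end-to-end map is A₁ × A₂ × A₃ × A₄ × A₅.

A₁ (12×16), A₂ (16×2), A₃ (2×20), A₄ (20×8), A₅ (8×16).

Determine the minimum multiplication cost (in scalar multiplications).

Adjacent pairs: A₁A₂ = 12·16·2 = 384; A₂A₃ = 16·2·20 = 640; A₃A₄ = 2·20·8 = 320; A₄A₅ = 20·8·16 = 2560.
Length 3: A₁..A₃: k=1: 0+640+12·16·20=4480; k=2: 384+0+12·2·20=864 → min 864 | A₂..A₄: k=2: 0+320+16·2·8=576; k=3: 640+0+16·20·8=3200 → min 576 | A₃..A₅: k=3: 0+2560+2·20·16=3200; k=4: 320+0+2·8·16=576 → min 576.
Length 4: A₁..A₄: k=1: 0+576+12·16·8=2112; k=2: 384+320+12·2·8=896; k=3: 864+0+12·20·8=2784 → min 896 | A₂..A₅: k=2: 0+576+16·2·16=1088; k=3: 640+2560+16·20·16=8320; k=4: 576+0+16·8·16=2624 → min 1088.
Length 5: A₁..A₅: k=1: 0+1088+12·16·16=4160; k=2: 384+576+12·2·16=1344; k=3: 864+2560+12·20·16=7264; k=4: 896+0+12·8·16=2432 → min 1344.
Optimal order: ((A₁ × A₂) × ((A₃ × A₄) × A₅)) with cost 1344.

1344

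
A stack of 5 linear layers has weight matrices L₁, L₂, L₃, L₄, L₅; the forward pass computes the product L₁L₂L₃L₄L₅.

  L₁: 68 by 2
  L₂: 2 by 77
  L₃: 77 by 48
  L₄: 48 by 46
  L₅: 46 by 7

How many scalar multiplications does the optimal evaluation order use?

13404

Adjacent pairs: L₁L₂ = 68·2·77 = 10472; L₂L₃ = 2·77·48 = 7392; L₃L₄ = 77·48·46 = 170016; L₄L₅ = 48·46·7 = 15456.
Length 3: L₁..L₃: k=1: 0+7392+68·2·48=13920; k=2: 10472+0+68·77·48=261800 → min 13920 | L₂..L₄: k=2: 0+170016+2·77·46=177100; k=3: 7392+0+2·48·46=11808 → min 11808 | L₃..L₅: k=3: 0+15456+77·48·7=41328; k=4: 170016+0+77·46·7=194810 → min 41328.
Length 4: L₁..L₄: k=1: 0+11808+68·2·46=18064; k=2: 10472+170016+68·77·46=421344; k=3: 13920+0+68·48·46=164064 → min 18064 | L₂..L₅: k=2: 0+41328+2·77·7=42406; k=3: 7392+15456+2·48·7=23520; k=4: 11808+0+2·46·7=12452 → min 12452.
Length 5: L₁..L₅: k=1: 0+12452+68·2·7=13404; k=2: 10472+41328+68·77·7=88452; k=3: 13920+15456+68·48·7=52224; k=4: 18064+0+68·46·7=39960 → min 13404.
Optimal order: (L₁(((L₂L₃)L₄)L₅)) with cost 13404.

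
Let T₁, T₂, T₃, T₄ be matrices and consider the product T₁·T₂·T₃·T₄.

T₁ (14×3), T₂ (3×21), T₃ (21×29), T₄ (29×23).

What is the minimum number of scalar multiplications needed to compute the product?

Adjacent pairs: T₁T₂ = 14·3·21 = 882; T₂T₃ = 3·21·29 = 1827; T₃T₄ = 21·29·23 = 14007.
Length 3: T₁..T₃: k=1: 0+1827+14·3·29=3045; k=2: 882+0+14·21·29=9408 → min 3045 | T₂..T₄: k=2: 0+14007+3·21·23=15456; k=3: 1827+0+3·29·23=3828 → min 3828.
Length 4: T₁..T₄: k=1: 0+3828+14·3·23=4794; k=2: 882+14007+14·21·23=21651; k=3: 3045+0+14·29·23=12383 → min 4794.
Optimal order: (T₁·((T₂·T₃)·T₄)) with cost 4794.

4794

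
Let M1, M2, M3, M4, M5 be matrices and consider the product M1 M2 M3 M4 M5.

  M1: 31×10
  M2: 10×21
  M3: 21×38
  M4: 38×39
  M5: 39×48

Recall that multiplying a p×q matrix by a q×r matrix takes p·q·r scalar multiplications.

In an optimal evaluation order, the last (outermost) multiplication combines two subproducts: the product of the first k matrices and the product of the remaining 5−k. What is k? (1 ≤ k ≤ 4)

1

Adjacent pairs: M1M2 = 31·10·21 = 6510; M2M3 = 10·21·38 = 7980; M3M4 = 21·38·39 = 31122; M4M5 = 38·39·48 = 71136.
Length 3: M1..M3: k=1: 0+7980+31·10·38=19760; k=2: 6510+0+31·21·38=31248 → min 19760 | M2..M4: k=2: 0+31122+10·21·39=39312; k=3: 7980+0+10·38·39=22800 → min 22800 | M3..M5: k=3: 0+71136+21·38·48=109440; k=4: 31122+0+21·39·48=70434 → min 70434.
Length 4: M1..M4: k=1: 0+22800+31·10·39=34890; k=2: 6510+31122+31·21·39=63021; k=3: 19760+0+31·38·39=65702 → min 34890 | M2..M5: k=2: 0+70434+10·21·48=80514; k=3: 7980+71136+10·38·48=97356; k=4: 22800+0+10·39·48=41520 → min 41520.
Top-level splits: k=1: (M1..M1)·(M2..M5) → 0+41520+31·10·48 = 56400; k=2: (M1..M2)·(M3..M5) → 6510+70434+31·21·48 = 108192; k=3: (M1..M3)·(M4..M5) → 19760+71136+31·38·48 = 147440; k=4: (M1..M4)·(M5..M5) → 34890+0+31·39·48 = 92922.
Best split is after M1, i.e. k = 1.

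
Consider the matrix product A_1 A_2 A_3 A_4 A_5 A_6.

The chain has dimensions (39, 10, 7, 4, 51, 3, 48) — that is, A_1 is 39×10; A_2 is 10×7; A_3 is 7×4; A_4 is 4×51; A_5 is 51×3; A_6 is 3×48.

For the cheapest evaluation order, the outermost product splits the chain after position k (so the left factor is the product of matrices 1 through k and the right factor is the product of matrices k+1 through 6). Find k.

5

Adjacent pairs: A_1A_2 = 39·10·7 = 2730; A_2A_3 = 10·7·4 = 280; A_3A_4 = 7·4·51 = 1428; A_4A_5 = 4·51·3 = 612; A_5A_6 = 51·3·48 = 7344.
Length 3: A_1..A_3: k=1: 0+280+39·10·4=1840; k=2: 2730+0+39·7·4=3822 → min 1840 | A_2..A_4: k=2: 0+1428+10·7·51=4998; k=3: 280+0+10·4·51=2320 → min 2320 | A_3..A_5: k=3: 0+612+7·4·3=696; k=4: 1428+0+7·51·3=2499 → min 696 | A_4..A_6: k=4: 0+7344+4·51·48=17136; k=5: 612+0+4·3·48=1188 → min 1188.
Length 4: A_1..A_4: k=1: 0+2320+39·10·51=22210; k=2: 2730+1428+39·7·51=18081; k=3: 1840+0+39·4·51=9796 → min 9796 | A_2..A_5: k=2: 0+696+10·7·3=906; k=3: 280+612+10·4·3=1012; k=4: 2320+0+10·51·3=3850 → min 906 | A_3..A_6: k=3: 0+1188+7·4·48=2532; k=4: 1428+7344+7·51·48=25908; k=5: 696+0+7·3·48=1704 → min 1704.
Length 5: A_1..A_5: k=1: 0+906+39·10·3=2076; k=2: 2730+696+39·7·3=4245; k=3: 1840+612+39·4·3=2920; k=4: 9796+0+39·51·3=15763 → min 2076 | A_2..A_6: k=2: 0+1704+10·7·48=5064; k=3: 280+1188+10·4·48=3388; k=4: 2320+7344+10·51·48=34144; k=5: 906+0+10·3·48=2346 → min 2346.
Top-level splits: k=1: (A_1..A_1)·(A_2..A_6) → 0+2346+39·10·48 = 21066; k=2: (A_1..A_2)·(A_3..A_6) → 2730+1704+39·7·48 = 17538; k=3: (A_1..A_3)·(A_4..A_6) → 1840+1188+39·4·48 = 10516; k=4: (A_1..A_4)·(A_5..A_6) → 9796+7344+39·51·48 = 112612; k=5: (A_1..A_5)·(A_6..A_6) → 2076+0+39·3·48 = 7692.
Best split is after A_5, i.e. k = 5.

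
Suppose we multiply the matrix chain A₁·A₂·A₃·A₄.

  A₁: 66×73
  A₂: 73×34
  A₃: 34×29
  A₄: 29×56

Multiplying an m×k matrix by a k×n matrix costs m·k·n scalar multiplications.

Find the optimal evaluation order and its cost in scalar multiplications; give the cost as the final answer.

Adjacent pairs: A₁A₂ = 66·73·34 = 163812; A₂A₃ = 73·34·29 = 71978; A₃A₄ = 34·29·56 = 55216.
Length 3: A₁..A₃: k=1: 0+71978+66·73·29=211700; k=2: 163812+0+66·34·29=228888 → min 211700 | A₂..A₄: k=2: 0+55216+73·34·56=194208; k=3: 71978+0+73·29·56=190530 → min 190530.
Length 4: A₁..A₄: k=1: 0+190530+66·73·56=460338; k=2: 163812+55216+66·34·56=344692; k=3: 211700+0+66·29·56=318884 → min 318884.
Optimal parenthesization: ((A₁·(A₂·A₃))·A₄) with cost 318884.

318884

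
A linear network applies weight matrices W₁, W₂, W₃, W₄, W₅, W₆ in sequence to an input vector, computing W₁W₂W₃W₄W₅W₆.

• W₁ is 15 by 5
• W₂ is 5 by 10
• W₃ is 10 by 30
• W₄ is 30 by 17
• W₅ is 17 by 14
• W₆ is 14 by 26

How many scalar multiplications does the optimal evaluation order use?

9010

Adjacent pairs: W₁W₂ = 15·5·10 = 750; W₂W₃ = 5·10·30 = 1500; W₃W₄ = 10·30·17 = 5100; W₄W₅ = 30·17·14 = 7140; W₅W₆ = 17·14·26 = 6188.
Length 3: W₁..W₃: k=1: 0+1500+15·5·30=3750; k=2: 750+0+15·10·30=5250 → min 3750 | W₂..W₄: k=2: 0+5100+5·10·17=5950; k=3: 1500+0+5·30·17=4050 → min 4050 | W₃..W₅: k=3: 0+7140+10·30·14=11340; k=4: 5100+0+10·17·14=7480 → min 7480 | W₄..W₆: k=4: 0+6188+30·17·26=19448; k=5: 7140+0+30·14·26=18060 → min 18060.
Length 4: W₁..W₄: k=1: 0+4050+15·5·17=5325; k=2: 750+5100+15·10·17=8400; k=3: 3750+0+15·30·17=11400 → min 5325 | W₂..W₅: k=2: 0+7480+5·10·14=8180; k=3: 1500+7140+5·30·14=10740; k=4: 4050+0+5·17·14=5240 → min 5240 | W₃..W₆: k=3: 0+18060+10·30·26=25860; k=4: 5100+6188+10·17·26=15708; k=5: 7480+0+10·14·26=11120 → min 11120.
Length 5: W₁..W₅: k=1: 0+5240+15·5·14=6290; k=2: 750+7480+15·10·14=10330; k=3: 3750+7140+15·30·14=17190; k=4: 5325+0+15·17·14=8895 → min 6290 | W₂..W₆: k=2: 0+11120+5·10·26=12420; k=3: 1500+18060+5·30·26=23460; k=4: 4050+6188+5·17·26=12448; k=5: 5240+0+5·14·26=7060 → min 7060.
Length 6: W₁..W₆: k=1: 0+7060+15·5·26=9010; k=2: 750+11120+15·10·26=15770; k=3: 3750+18060+15·30·26=33510; k=4: 5325+6188+15·17·26=18143; k=5: 6290+0+15·14·26=11750 → min 9010.
Optimal order: (W₁((((W₂W₃)W₄)W₅)W₆)) with cost 9010.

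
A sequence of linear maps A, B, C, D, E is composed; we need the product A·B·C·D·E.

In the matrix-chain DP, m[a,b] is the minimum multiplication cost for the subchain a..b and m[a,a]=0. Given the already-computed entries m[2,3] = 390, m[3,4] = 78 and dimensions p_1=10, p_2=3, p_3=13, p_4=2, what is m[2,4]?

m[2,4] = min over k∈[2,3] of m[2,k]+m[k+1,4]+p_{1}·p_k·p_{4}.
k=2: 0 + 78 + 10·3·2 = 138; k=3: 390 + 0 + 10·13·2 = 650.
Minimum: 138 at k=2.

138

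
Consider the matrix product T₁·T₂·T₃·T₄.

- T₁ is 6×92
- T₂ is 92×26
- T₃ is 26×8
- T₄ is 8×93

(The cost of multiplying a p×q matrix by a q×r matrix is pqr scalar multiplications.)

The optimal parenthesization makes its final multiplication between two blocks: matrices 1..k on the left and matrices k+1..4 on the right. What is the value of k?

Adjacent pairs: T₁T₂ = 6·92·26 = 14352; T₂T₃ = 92·26·8 = 19136; T₃T₄ = 26·8·93 = 19344.
Length 3: T₁..T₃: k=1: 0+19136+6·92·8=23552; k=2: 14352+0+6·26·8=15600 → min 15600 | T₂..T₄: k=2: 0+19344+92·26·93=241800; k=3: 19136+0+92·8·93=87584 → min 87584.
Top-level splits: k=1: (T₁..T₁)·(T₂..T₄) → 0+87584+6·92·93 = 138920; k=2: (T₁..T₂)·(T₃..T₄) → 14352+19344+6·26·93 = 48204; k=3: (T₁..T₃)·(T₄..T₄) → 15600+0+6·8·93 = 20064.
Best split is after T₃, i.e. k = 3.

3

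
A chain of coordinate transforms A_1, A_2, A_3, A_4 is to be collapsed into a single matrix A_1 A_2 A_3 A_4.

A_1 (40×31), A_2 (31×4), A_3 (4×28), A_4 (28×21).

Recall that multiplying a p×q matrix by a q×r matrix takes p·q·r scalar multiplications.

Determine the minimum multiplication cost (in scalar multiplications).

10672

Adjacent pairs: A_1A_2 = 40·31·4 = 4960; A_2A_3 = 31·4·28 = 3472; A_3A_4 = 4·28·21 = 2352.
Length 3: A_1..A_3: k=1: 0+3472+40·31·28=38192; k=2: 4960+0+40·4·28=9440 → min 9440 | A_2..A_4: k=2: 0+2352+31·4·21=4956; k=3: 3472+0+31·28·21=21700 → min 4956.
Length 4: A_1..A_4: k=1: 0+4956+40·31·21=30996; k=2: 4960+2352+40·4·21=10672; k=3: 9440+0+40·28·21=32960 → min 10672.
Optimal order: ((A_1 A_2) (A_3 A_4)) with cost 10672.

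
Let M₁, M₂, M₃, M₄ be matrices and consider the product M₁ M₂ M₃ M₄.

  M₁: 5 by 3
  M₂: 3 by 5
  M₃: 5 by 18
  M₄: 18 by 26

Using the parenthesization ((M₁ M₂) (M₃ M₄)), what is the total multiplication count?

3065

(M₁ M₂): 5×3 by 3×5 → 5×5, cost 5·3·5 = 75
(M₃ M₄): 5×18 by 18×26 → 5×26, cost 5·18·26 = 2340
((M₁ M₂) (M₃ M₄)): 5×5 by 5×26 → 5×26, cost 5·5·26 = 650; cumulative 3065
Total: 3065 scalar multiplications.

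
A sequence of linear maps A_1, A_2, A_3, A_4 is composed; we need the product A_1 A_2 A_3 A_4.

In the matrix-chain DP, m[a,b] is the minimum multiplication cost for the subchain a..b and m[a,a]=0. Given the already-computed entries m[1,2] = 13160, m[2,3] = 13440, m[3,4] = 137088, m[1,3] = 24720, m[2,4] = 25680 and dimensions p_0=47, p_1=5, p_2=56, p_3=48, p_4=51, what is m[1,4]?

37665

m[1,4] = min over k∈[1,3] of m[1,k]+m[k+1,4]+p_{0}·p_k·p_{4}.
k=1: 0 + 25680 + 47·5·51 = 37665; k=2: 13160 + 137088 + 47·56·51 = 284480; k=3: 24720 + 0 + 47·48·51 = 139776.
Minimum: 37665 at k=1.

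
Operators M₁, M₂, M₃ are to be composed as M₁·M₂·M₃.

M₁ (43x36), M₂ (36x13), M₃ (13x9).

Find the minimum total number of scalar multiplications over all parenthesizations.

18144

Order (M₁·(M₂·M₃)): (M₂·M₃): 36×13 by 13×9 → 36×9, cost 36·13·9 = 4212; (M₁·(M₂·M₃)): 43×36 by 36×9 → 43×9, cost 43·36·9 = 13932; cumulative 18144. Total 18144.
Order ((M₁·M₂)·M₃): (M₁·M₂): 43×36 by 36×13 → 43×13, cost 43·36·13 = 20124; ((M₁·M₂)·M₃): 43×13 by 13×9 → 43×9, cost 43·13·9 = 5031; cumulative 25155. Total 25155.
Minimum: 18144.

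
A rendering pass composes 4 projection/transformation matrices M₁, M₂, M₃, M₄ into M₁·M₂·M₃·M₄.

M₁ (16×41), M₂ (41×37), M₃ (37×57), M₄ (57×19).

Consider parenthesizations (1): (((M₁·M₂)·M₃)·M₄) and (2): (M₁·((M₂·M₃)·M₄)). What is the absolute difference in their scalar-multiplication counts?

67992

Order (1) = (((M₁·M₂)·M₃)·M₄): (M₁·M₂): 16×41 by 41×37 → 16×37, cost 16·41·37 = 24272; ((M₁·M₂)·M₃): 16×37 by 37×57 → 16×57, cost 16·37·57 = 33744; cumulative 58016; (((M₁·M₂)·M₃)·M₄): 16×57 by 57×19 → 16×19, cost 16·57·19 = 17328; cumulative 75344. Total 75344.
Order (2) = (M₁·((M₂·M₃)·M₄)): (M₂·M₃): 41×37 by 37×57 → 41×57, cost 41·37·57 = 86469; ((M₂·M₃)·M₄): 41×57 by 57×19 → 41×19, cost 41·57·19 = 44403; cumulative 130872; (M₁·((M₂·M₃)·M₄)): 16×41 by 41×19 → 16×19, cost 16·41·19 = 12464; cumulative 143336. Total 143336.
Difference: |75344 − 143336| = 67992.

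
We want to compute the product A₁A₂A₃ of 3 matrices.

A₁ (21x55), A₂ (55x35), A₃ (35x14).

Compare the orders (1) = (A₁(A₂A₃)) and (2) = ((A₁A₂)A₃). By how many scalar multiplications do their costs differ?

7595

Order (1) = (A₁(A₂A₃)): (A₂A₃): 55×35 by 35×14 → 55×14, cost 55·35·14 = 26950; (A₁(A₂A₃)): 21×55 by 55×14 → 21×14, cost 21·55·14 = 16170; cumulative 43120. Total 43120.
Order (2) = ((A₁A₂)A₃): (A₁A₂): 21×55 by 55×35 → 21×35, cost 21·55·35 = 40425; ((A₁A₂)A₃): 21×35 by 35×14 → 21×14, cost 21·35·14 = 10290; cumulative 50715. Total 50715.
Difference: |43120 − 50715| = 7595.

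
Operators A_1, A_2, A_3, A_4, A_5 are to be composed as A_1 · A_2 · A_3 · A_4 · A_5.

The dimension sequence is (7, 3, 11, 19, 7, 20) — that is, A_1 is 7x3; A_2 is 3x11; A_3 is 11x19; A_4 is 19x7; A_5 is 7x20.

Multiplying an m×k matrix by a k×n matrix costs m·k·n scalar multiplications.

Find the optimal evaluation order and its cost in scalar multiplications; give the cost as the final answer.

Adjacent pairs: A_1A_2 = 7·3·11 = 231; A_2A_3 = 3·11·19 = 627; A_3A_4 = 11·19·7 = 1463; A_4A_5 = 19·7·20 = 2660.
Length 3: A_1..A_3: k=1: 0+627+7·3·19=1026; k=2: 231+0+7·11·19=1694 → min 1026 | A_2..A_4: k=2: 0+1463+3·11·7=1694; k=3: 627+0+3·19·7=1026 → min 1026 | A_3..A_5: k=3: 0+2660+11·19·20=6840; k=4: 1463+0+11·7·20=3003 → min 3003.
Length 4: A_1..A_4: k=1: 0+1026+7·3·7=1173; k=2: 231+1463+7·11·7=2233; k=3: 1026+0+7·19·7=1957 → min 1173 | A_2..A_5: k=2: 0+3003+3·11·20=3663; k=3: 627+2660+3·19·20=4427; k=4: 1026+0+3·7·20=1446 → min 1446.
Length 5: A_1..A_5: k=1: 0+1446+7·3·20=1866; k=2: 231+3003+7·11·20=4774; k=3: 1026+2660+7·19·20=6346; k=4: 1173+0+7·7·20=2153 → min 1866.
Optimal parenthesization: (A_1 · (((A_2 · A_3) · A_4) · A_5)) with cost 1866.

1866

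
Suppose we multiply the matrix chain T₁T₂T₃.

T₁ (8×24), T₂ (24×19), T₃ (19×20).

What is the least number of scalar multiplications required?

6688

Order (T₁(T₂T₃)): (T₂T₃): 24×19 by 19×20 → 24×20, cost 24·19·20 = 9120; (T₁(T₂T₃)): 8×24 by 24×20 → 8×20, cost 8·24·20 = 3840; cumulative 12960. Total 12960.
Order ((T₁T₂)T₃): (T₁T₂): 8×24 by 24×19 → 8×19, cost 8·24·19 = 3648; ((T₁T₂)T₃): 8×19 by 19×20 → 8×20, cost 8·19·20 = 3040; cumulative 6688. Total 6688.
Minimum: 6688.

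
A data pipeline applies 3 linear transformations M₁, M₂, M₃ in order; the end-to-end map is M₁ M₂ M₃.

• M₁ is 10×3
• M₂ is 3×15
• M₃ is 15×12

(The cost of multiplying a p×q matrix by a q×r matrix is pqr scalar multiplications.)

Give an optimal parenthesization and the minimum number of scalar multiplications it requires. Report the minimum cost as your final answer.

900

(M₁ (M₂ M₃)): cost 900.
((M₁ M₂) M₃): cost 2250.
Optimal: (M₁ (M₂ M₃)) with cost 900.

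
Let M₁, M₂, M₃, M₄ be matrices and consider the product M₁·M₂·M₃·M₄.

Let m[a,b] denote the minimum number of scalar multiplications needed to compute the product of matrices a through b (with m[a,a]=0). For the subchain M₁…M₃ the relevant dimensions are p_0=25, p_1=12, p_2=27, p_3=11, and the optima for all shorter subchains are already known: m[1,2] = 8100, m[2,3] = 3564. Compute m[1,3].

m[1,3] = min over k∈[1,2] of m[1,k]+m[k+1,3]+p_{0}·p_k·p_{3}.
k=1: 0 + 3564 + 25·12·11 = 6864; k=2: 8100 + 0 + 25·27·11 = 15525.
Minimum: 6864 at k=1.

6864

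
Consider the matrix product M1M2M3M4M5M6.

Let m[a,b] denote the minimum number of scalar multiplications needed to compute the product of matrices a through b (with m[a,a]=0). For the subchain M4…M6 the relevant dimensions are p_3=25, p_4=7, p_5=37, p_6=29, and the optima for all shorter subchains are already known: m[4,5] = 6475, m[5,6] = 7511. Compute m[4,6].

m[4,6] = min over k∈[4,5] of m[4,k]+m[k+1,6]+p_{3}·p_k·p_{6}.
k=4: 0 + 7511 + 25·7·29 = 12586; k=5: 6475 + 0 + 25·37·29 = 33300.
Minimum: 12586 at k=4.

12586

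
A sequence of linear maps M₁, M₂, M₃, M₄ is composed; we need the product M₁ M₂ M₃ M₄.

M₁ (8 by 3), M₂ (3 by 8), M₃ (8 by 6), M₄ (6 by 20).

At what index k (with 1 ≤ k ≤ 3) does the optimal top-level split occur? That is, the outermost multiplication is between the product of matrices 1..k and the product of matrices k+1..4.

Adjacent pairs: M₁M₂ = 8·3·8 = 192; M₂M₃ = 3·8·6 = 144; M₃M₄ = 8·6·20 = 960.
Length 3: M₁..M₃: k=1: 0+144+8·3·6=288; k=2: 192+0+8·8·6=576 → min 288 | M₂..M₄: k=2: 0+960+3·8·20=1440; k=3: 144+0+3·6·20=504 → min 504.
Top-level splits: k=1: (M₁..M₁)·(M₂..M₄) → 0+504+8·3·20 = 984; k=2: (M₁..M₂)·(M₃..M₄) → 192+960+8·8·20 = 2432; k=3: (M₁..M₃)·(M₄..M₄) → 288+0+8·6·20 = 1248.
Best split is after M₁, i.e. k = 1.

1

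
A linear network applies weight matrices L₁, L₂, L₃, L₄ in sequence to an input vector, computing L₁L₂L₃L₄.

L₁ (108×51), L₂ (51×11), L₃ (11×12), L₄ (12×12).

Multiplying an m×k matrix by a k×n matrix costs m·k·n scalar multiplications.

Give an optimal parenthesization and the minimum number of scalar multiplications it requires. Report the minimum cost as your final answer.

74412

Adjacent pairs: L₁L₂ = 108·51·11 = 60588; L₂L₃ = 51·11·12 = 6732; L₃L₄ = 11·12·12 = 1584.
Length 3: L₁..L₃: k=1: 0+6732+108·51·12=72828; k=2: 60588+0+108·11·12=74844 → min 72828 | L₂..L₄: k=2: 0+1584+51·11·12=8316; k=3: 6732+0+51·12·12=14076 → min 8316.
Length 4: L₁..L₄: k=1: 0+8316+108·51·12=74412; k=2: 60588+1584+108·11·12=76428; k=3: 72828+0+108·12·12=88380 → min 74412.
Optimal parenthesization: (L₁(L₂(L₃L₄))) with cost 74412.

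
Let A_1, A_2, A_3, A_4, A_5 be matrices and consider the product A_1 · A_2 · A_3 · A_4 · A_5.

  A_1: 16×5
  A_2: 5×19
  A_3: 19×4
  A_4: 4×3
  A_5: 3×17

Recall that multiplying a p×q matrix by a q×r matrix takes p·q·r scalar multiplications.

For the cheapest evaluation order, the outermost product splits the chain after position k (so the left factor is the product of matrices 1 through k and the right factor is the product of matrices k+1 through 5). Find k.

4

Adjacent pairs: A_1A_2 = 16·5·19 = 1520; A_2A_3 = 5·19·4 = 380; A_3A_4 = 19·4·3 = 228; A_4A_5 = 4·3·17 = 204.
Length 3: A_1..A_3: k=1: 0+380+16·5·4=700; k=2: 1520+0+16·19·4=2736 → min 700 | A_2..A_4: k=2: 0+228+5·19·3=513; k=3: 380+0+5·4·3=440 → min 440 | A_3..A_5: k=3: 0+204+19·4·17=1496; k=4: 228+0+19·3·17=1197 → min 1197.
Length 4: A_1..A_4: k=1: 0+440+16·5·3=680; k=2: 1520+228+16·19·3=2660; k=3: 700+0+16·4·3=892 → min 680 | A_2..A_5: k=2: 0+1197+5·19·17=2812; k=3: 380+204+5·4·17=924; k=4: 440+0+5·3·17=695 → min 695.
Top-level splits: k=1: (A_1..A_1)·(A_2..A_5) → 0+695+16·5·17 = 2055; k=2: (A_1..A_2)·(A_3..A_5) → 1520+1197+16·19·17 = 7885; k=3: (A_1..A_3)·(A_4..A_5) → 700+204+16·4·17 = 1992; k=4: (A_1..A_4)·(A_5..A_5) → 680+0+16·3·17 = 1496.
Best split is after A_4, i.e. k = 4.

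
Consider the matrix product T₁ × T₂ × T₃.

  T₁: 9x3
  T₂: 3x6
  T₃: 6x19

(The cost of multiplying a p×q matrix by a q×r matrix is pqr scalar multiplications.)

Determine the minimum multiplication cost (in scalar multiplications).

855

Order (T₁ × (T₂ × T₃)): (T₂ × T₃): 3×6 by 6×19 → 3×19, cost 3·6·19 = 342; (T₁ × (T₂ × T₃)): 9×3 by 3×19 → 9×19, cost 9·3·19 = 513; cumulative 855. Total 855.
Order ((T₁ × T₂) × T₃): (T₁ × T₂): 9×3 by 3×6 → 9×6, cost 9·3·6 = 162; ((T₁ × T₂) × T₃): 9×6 by 6×19 → 9×19, cost 9·6·19 = 1026; cumulative 1188. Total 1188.
Minimum: 855.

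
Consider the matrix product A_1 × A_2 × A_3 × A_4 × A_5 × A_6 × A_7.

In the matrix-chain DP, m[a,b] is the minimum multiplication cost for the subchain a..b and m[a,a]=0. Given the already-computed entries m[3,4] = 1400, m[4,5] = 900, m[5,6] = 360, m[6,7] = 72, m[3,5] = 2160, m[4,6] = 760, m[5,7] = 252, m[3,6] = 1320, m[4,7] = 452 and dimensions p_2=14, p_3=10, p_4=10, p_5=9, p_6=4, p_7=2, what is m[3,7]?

732

m[3,7] = min over k∈[3,6] of m[3,k]+m[k+1,7]+p_{2}·p_k·p_{7}.
k=3: 0 + 452 + 14·10·2 = 732; k=4: 1400 + 252 + 14·10·2 = 1932; k=5: 2160 + 72 + 14·9·2 = 2484; k=6: 1320 + 0 + 14·4·2 = 1432.
Minimum: 732 at k=3.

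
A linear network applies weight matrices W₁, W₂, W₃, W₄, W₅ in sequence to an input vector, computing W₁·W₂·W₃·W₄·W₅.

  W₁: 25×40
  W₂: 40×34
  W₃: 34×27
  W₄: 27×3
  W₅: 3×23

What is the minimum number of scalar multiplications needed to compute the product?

11559

Adjacent pairs: W₁W₂ = 25·40·34 = 34000; W₂W₃ = 40·34·27 = 36720; W₃W₄ = 34·27·3 = 2754; W₄W₅ = 27·3·23 = 1863.
Length 3: W₁..W₃: k=1: 0+36720+25·40·27=63720; k=2: 34000+0+25·34·27=56950 → min 56950 | W₂..W₄: k=2: 0+2754+40·34·3=6834; k=3: 36720+0+40·27·3=39960 → min 6834 | W₃..W₅: k=3: 0+1863+34·27·23=22977; k=4: 2754+0+34·3·23=5100 → min 5100.
Length 4: W₁..W₄: k=1: 0+6834+25·40·3=9834; k=2: 34000+2754+25·34·3=39304; k=3: 56950+0+25·27·3=58975 → min 9834 | W₂..W₅: k=2: 0+5100+40·34·23=36380; k=3: 36720+1863+40·27·23=63423; k=4: 6834+0+40·3·23=9594 → min 9594.
Length 5: W₁..W₅: k=1: 0+9594+25·40·23=32594; k=2: 34000+5100+25·34·23=58650; k=3: 56950+1863+25·27·23=74338; k=4: 9834+0+25·3·23=11559 → min 11559.
Optimal order: ((W₁·(W₂·(W₃·W₄)))·W₅) with cost 11559.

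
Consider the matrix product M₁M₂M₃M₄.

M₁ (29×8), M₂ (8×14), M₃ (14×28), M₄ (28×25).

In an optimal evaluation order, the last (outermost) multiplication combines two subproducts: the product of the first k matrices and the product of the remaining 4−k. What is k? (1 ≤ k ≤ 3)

Adjacent pairs: M₁M₂ = 29·8·14 = 3248; M₂M₃ = 8·14·28 = 3136; M₃M₄ = 14·28·25 = 9800.
Length 3: M₁..M₃: k=1: 0+3136+29·8·28=9632; k=2: 3248+0+29·14·28=14616 → min 9632 | M₂..M₄: k=2: 0+9800+8·14·25=12600; k=3: 3136+0+8·28·25=8736 → min 8736.
Top-level splits: k=1: (M₁..M₁)·(M₂..M₄) → 0+8736+29·8·25 = 14536; k=2: (M₁..M₂)·(M₃..M₄) → 3248+9800+29·14·25 = 23198; k=3: (M₁..M₃)·(M₄..M₄) → 9632+0+29·28·25 = 29932.
Best split is after M₁, i.e. k = 1.

1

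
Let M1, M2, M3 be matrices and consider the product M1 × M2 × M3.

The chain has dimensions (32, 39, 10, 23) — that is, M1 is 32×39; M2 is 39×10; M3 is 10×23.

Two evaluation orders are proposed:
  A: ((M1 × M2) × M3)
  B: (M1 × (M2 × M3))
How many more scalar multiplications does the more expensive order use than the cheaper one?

17834

Order A = ((M1 × M2) × M3): (M1 × M2): 32×39 by 39×10 → 32×10, cost 32·39·10 = 12480; ((M1 × M2) × M3): 32×10 by 10×23 → 32×23, cost 32·10·23 = 7360; cumulative 19840. Total 19840.
Order B = (M1 × (M2 × M3)): (M2 × M3): 39×10 by 10×23 → 39×23, cost 39·10·23 = 8970; (M1 × (M2 × M3)): 32×39 by 39×23 → 32×23, cost 32·39·23 = 28704; cumulative 37674. Total 37674.
Difference: |19840 − 37674| = 17834.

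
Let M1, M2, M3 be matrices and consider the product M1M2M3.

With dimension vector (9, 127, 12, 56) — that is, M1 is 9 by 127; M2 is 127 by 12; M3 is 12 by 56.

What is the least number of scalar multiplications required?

19764

Order (M1(M2M3)): (M2M3): 127×12 by 12×56 → 127×56, cost 127·12·56 = 85344; (M1(M2M3)): 9×127 by 127×56 → 9×56, cost 9·127·56 = 64008; cumulative 149352. Total 149352.
Order ((M1M2)M3): (M1M2): 9×127 by 127×12 → 9×12, cost 9·127·12 = 13716; ((M1M2)M3): 9×12 by 12×56 → 9×56, cost 9·12·56 = 6048; cumulative 19764. Total 19764.
Minimum: 19764.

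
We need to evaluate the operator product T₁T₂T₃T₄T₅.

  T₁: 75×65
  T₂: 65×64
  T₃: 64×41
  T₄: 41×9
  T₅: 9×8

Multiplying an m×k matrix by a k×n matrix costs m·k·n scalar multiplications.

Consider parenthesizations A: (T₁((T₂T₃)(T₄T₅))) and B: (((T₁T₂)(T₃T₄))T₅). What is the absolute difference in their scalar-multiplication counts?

150384

Order A = (T₁((T₂T₃)(T₄T₅))): (T₂T₃): 65×64 by 64×41 → 65×41, cost 65·64·41 = 170560; (T₄T₅): 41×9 by 9×8 → 41×8, cost 41·9·8 = 2952; ((T₂T₃)(T₄T₅)): 65×41 by 41×8 → 65×8, cost 65·41·8 = 21320; cumulative 194832; (T₁((T₂T₃)(T₄T₅))): 75×65 by 65×8 → 75×8, cost 75·65·8 = 39000; cumulative 233832. Total 233832.
Order B = (((T₁T₂)(T₃T₄))T₅): (T₁T₂): 75×65 by 65×64 → 75×64, cost 75·65·64 = 312000; (T₃T₄): 64×41 by 41×9 → 64×9, cost 64·41·9 = 23616; ((T₁T₂)(T₃T₄)): 75×64 by 64×9 → 75×9, cost 75·64·9 = 43200; cumulative 378816; (((T₁T₂)(T₃T₄))T₅): 75×9 by 9×8 → 75×8, cost 75·9·8 = 5400; cumulative 384216. Total 384216.
Difference: |233832 − 384216| = 150384.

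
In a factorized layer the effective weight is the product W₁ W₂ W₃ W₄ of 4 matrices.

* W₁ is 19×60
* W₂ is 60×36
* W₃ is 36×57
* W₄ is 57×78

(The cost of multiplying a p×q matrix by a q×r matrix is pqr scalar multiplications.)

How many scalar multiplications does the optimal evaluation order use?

Adjacent pairs: W₁W₂ = 19·60·36 = 41040; W₂W₃ = 60·36·57 = 123120; W₃W₄ = 36·57·78 = 160056.
Length 3: W₁..W₃: k=1: 0+123120+19·60·57=188100; k=2: 41040+0+19·36·57=80028 → min 80028 | W₂..W₄: k=2: 0+160056+60·36·78=328536; k=3: 123120+0+60·57·78=389880 → min 328536.
Length 4: W₁..W₄: k=1: 0+328536+19·60·78=417456; k=2: 41040+160056+19·36·78=254448; k=3: 80028+0+19·57·78=164502 → min 164502.
Optimal order: (((W₁ W₂) W₃) W₄) with cost 164502.

164502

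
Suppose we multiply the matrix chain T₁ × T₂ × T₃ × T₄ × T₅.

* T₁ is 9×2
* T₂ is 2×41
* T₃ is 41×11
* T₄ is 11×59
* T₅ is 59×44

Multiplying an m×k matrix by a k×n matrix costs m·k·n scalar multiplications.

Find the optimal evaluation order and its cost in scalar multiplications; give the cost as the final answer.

8184

Adjacent pairs: T₁T₂ = 9·2·41 = 738; T₂T₃ = 2·41·11 = 902; T₃T₄ = 41·11·59 = 26609; T₄T₅ = 11·59·44 = 28556.
Length 3: T₁..T₃: k=1: 0+902+9·2·11=1100; k=2: 738+0+9·41·11=4797 → min 1100 | T₂..T₄: k=2: 0+26609+2·41·59=31447; k=3: 902+0+2·11·59=2200 → min 2200 | T₃..T₅: k=3: 0+28556+41·11·44=48400; k=4: 26609+0+41·59·44=133045 → min 48400.
Length 4: T₁..T₄: k=1: 0+2200+9·2·59=3262; k=2: 738+26609+9·41·59=49118; k=3: 1100+0+9·11·59=6941 → min 3262 | T₂..T₅: k=2: 0+48400+2·41·44=52008; k=3: 902+28556+2·11·44=30426; k=4: 2200+0+2·59·44=7392 → min 7392.
Length 5: T₁..T₅: k=1: 0+7392+9·2·44=8184; k=2: 738+48400+9·41·44=65374; k=3: 1100+28556+9·11·44=34012; k=4: 3262+0+9·59·44=26626 → min 8184.
Optimal parenthesization: (T₁ × (((T₂ × T₃) × T₄) × T₅)) with cost 8184.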